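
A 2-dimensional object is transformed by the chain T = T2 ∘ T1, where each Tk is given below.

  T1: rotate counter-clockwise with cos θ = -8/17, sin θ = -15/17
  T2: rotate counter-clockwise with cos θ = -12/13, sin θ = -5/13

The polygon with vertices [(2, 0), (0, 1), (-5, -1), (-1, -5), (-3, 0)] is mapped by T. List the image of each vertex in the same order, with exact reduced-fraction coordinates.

image vertices: (42/221, 440/221), (-220/221, 21/221), (115/221, -1121/221), (83/17, -25/17), (-63/221, -660/221)

T1 rotate counter-clockwise with cos θ = -8/17, sin θ = -15/17: (2, 0) → (-16/17, -30/17); (0, 1) → (15/17, -8/17); (-5, -1) → (25/17, 83/17); (-1, -5) → (-67/17, 55/17); (-3, 0) → (24/17, 45/17)
T2 rotate counter-clockwise with cos θ = -12/13, sin θ = -5/13: (-16/17, -30/17) → (42/221, 440/221); (15/17, -8/17) → (-220/221, 21/221); (25/17, 83/17) → (115/221, -1121/221); (-67/17, 55/17) → (83/17, -25/17); (24/17, 45/17) → (-63/221, -660/221)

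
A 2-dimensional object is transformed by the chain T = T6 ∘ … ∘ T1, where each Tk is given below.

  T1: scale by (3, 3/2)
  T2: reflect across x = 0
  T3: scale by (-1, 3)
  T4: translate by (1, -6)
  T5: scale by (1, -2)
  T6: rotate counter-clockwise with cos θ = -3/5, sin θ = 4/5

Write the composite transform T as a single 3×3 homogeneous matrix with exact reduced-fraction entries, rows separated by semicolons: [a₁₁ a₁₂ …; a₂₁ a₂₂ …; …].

T1 = [3 0 0; 0 3/2 0; 0 0 1]
T2·T1 = [-3 0 0; 0 3/2 0; 0 0 1]
T3·…·T1 = [3 0 0; 0 9/2 0; 0 0 1]
T4·…·T1 = [3 0 1; 0 9/2 -6; 0 0 1]
T5·…·T1 = [3 0 1; 0 -9 12; 0 0 1]
T6·…·T1 = [-9/5 36/5 -51/5; 12/5 27/5 -32/5; 0 0 1]

T = [-9/5 36/5 -51/5; 12/5 27/5 -32/5; 0 0 1]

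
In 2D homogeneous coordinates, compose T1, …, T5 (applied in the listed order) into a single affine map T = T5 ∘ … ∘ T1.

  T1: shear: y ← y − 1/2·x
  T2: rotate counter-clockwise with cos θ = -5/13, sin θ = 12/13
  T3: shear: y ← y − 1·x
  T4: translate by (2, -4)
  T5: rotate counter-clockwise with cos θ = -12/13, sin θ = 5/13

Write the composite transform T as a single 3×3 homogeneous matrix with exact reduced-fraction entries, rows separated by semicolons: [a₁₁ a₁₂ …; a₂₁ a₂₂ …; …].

T = [-159/338 109/169 -4/13; -157/169 -144/169 58/13; 0 0 1]

T1 = [1 0 0; -1/2 1 0; 0 0 1]
T2·T1 = [1/13 -12/13 0; 29/26 -5/13 0; 0 0 1]
T3·…·T1 = [1/13 -12/13 0; 27/26 7/13 0; 0 0 1]
T4·…·T1 = [1/13 -12/13 2; 27/26 7/13 -4; 0 0 1]
T5·…·T1 = [-159/338 109/169 -4/13; -157/169 -144/169 58/13; 0 0 1]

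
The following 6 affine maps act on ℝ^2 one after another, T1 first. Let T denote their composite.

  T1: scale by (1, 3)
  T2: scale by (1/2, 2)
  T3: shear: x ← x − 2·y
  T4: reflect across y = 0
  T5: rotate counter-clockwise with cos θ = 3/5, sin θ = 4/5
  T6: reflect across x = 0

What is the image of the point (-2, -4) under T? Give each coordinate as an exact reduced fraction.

T1 scale by (1, 3): (-2, -4) → (-2, -12)
T2 scale by (1/2, 2): (-2, -12) → (-1, -24)
T3 shear: x ← x − 2·y: (-1, -24) → (47, -24)
T4 reflect across y = 0: (47, -24) → (47, 24)
T5 rotate counter-clockwise with cos θ = 3/5, sin θ = 4/5: (47, 24) → (9, 52)
T6 reflect across x = 0: (9, 52) → (-9, 52)

T(p) = (-9, 52)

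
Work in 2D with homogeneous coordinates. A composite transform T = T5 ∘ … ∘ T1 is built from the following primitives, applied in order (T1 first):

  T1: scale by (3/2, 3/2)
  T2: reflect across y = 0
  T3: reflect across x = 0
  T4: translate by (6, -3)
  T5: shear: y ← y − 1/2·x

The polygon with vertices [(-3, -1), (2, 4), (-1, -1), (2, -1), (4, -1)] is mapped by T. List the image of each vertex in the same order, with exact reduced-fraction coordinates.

image vertices: (21/2, -27/4), (3, -21/2), (15/2, -21/4), (3, -3), (0, -3/2)

T1 scale by (3/2, 3/2): (-3, -1) → (-9/2, -3/2); (2, 4) → (3, 6); (-1, -1) → (-3/2, -3/2); (2, -1) → (3, -3/2); (4, -1) → (6, -3/2)
T2 reflect across y = 0: (-9/2, -3/2) → (-9/2, 3/2); (3, 6) → (3, -6); (-3/2, -3/2) → (-3/2, 3/2); (3, -3/2) → (3, 3/2); (6, -3/2) → (6, 3/2)
T3 reflect across x = 0: (-9/2, 3/2) → (9/2, 3/2); (3, -6) → (-3, -6); (-3/2, 3/2) → (3/2, 3/2); (3, 3/2) → (-3, 3/2); (6, 3/2) → (-6, 3/2)
T4 translate by (6, -3): (9/2, 3/2) → (21/2, -3/2); (-3, -6) → (3, -9); (3/2, 3/2) → (15/2, -3/2); (-3, 3/2) → (3, -3/2); (-6, 3/2) → (0, -3/2)
T5 shear: y ← y − 1/2·x: (21/2, -3/2) → (21/2, -27/4); (3, -9) → (3, -21/2); (15/2, -3/2) → (15/2, -21/4); (3, -3/2) → (3, -3); (0, -3/2) → (0, -3/2)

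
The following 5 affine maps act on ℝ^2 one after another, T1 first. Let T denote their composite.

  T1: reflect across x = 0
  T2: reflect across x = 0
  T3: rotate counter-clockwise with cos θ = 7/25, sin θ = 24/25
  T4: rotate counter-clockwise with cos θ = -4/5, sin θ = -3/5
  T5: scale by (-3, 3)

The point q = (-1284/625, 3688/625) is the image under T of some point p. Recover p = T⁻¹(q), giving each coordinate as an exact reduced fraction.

p = (-8/5, 4/3)

T1 = [-1 0 0; 0 1 0; 0 0 1]
T2·T1 = [1 0 0; 0 1 0; 0 0 1]
T3·…·T1 = [7/25 -24/25 0; 24/25 7/25 0; 0 0 1]
T4·…·T1 = [44/125 117/125 0; -117/125 44/125 0; 0 0 1]
T5·…·T1 = [-132/125 -351/125 0; -351/125 132/125 0; 0 0 1]
det M = -9; M⁻¹ = [-44/375 -39/125 0; -39/125 44/375 0; 0 0 1]
M⁻¹ · (-1284/625, 3688/625)ᵀ = (-8/5, 4/3)ᵀ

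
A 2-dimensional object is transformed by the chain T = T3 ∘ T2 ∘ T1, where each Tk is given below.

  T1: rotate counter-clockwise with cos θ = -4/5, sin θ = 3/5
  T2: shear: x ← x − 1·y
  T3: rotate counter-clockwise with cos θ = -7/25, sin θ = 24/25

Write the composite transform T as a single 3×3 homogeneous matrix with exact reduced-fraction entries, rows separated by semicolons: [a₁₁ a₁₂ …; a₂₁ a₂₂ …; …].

T1 = [-4/5 -3/5 0; 3/5 -4/5 0; 0 0 1]
T2·T1 = [-7/5 1/5 0; 3/5 -4/5 0; 0 0 1]
T3·…·T1 = [-23/125 89/125 0; -189/125 52/125 0; 0 0 1]

T = [-23/125 89/125 0; -189/125 52/125 0; 0 0 1]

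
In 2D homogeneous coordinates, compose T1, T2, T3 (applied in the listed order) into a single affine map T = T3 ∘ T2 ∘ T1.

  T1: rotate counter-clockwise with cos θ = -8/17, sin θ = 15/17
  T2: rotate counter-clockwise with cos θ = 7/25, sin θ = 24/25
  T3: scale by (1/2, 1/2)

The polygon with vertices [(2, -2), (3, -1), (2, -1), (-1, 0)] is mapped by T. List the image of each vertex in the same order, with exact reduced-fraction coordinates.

T1 rotate counter-clockwise with cos θ = -8/17, sin θ = 15/17: (2, -2) → (14/17, 46/17); (3, -1) → (-9/17, 53/17); (2, -1) → (-1/17, 38/17); (-1, 0) → (8/17, -15/17)
T2 rotate counter-clockwise with cos θ = 7/25, sin θ = 24/25: (14/17, 46/17) → (-1006/425, 658/425); (-9/17, 53/17) → (-267/85, 31/85); (-1/17, 38/17) → (-919/425, 242/425); (8/17, -15/17) → (416/425, 87/425)
T3 scale by (1/2, 1/2): (-1006/425, 658/425) → (-503/425, 329/425); (-267/85, 31/85) → (-267/170, 31/170); (-919/425, 242/425) → (-919/850, 121/425); (416/425, 87/425) → (208/425, 87/850)

image vertices: (-503/425, 329/425), (-267/170, 31/170), (-919/850, 121/425), (208/425, 87/850)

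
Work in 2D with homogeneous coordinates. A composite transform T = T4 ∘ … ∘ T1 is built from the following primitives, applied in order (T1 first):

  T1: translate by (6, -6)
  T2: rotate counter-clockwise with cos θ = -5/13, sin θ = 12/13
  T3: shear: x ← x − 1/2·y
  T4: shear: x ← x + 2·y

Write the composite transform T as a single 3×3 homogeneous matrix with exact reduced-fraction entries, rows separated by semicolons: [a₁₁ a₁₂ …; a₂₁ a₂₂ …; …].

T = [1 -3/2 15; 12/13 -5/13 102/13; 0 0 1]

T1 = [1 0 6; 0 1 -6; 0 0 1]
T2·T1 = [-5/13 -12/13 42/13; 12/13 -5/13 102/13; 0 0 1]
T3·…·T1 = [-11/13 -19/26 -9/13; 12/13 -5/13 102/13; 0 0 1]
T4·…·T1 = [1 -3/2 15; 12/13 -5/13 102/13; 0 0 1]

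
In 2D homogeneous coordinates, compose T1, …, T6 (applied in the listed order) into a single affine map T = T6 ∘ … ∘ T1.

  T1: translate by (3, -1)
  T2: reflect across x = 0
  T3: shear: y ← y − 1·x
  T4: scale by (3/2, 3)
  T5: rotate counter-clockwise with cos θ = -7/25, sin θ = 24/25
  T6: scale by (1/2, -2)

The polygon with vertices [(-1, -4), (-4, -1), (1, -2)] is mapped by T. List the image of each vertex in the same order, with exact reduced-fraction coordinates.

image vertices: (237/50, 18/25), (411/100, -198/25), (-3/5, 66/5)

T1 translate by (3, -1): (-1, -4) → (2, -5); (-4, -1) → (-1, -2); (1, -2) → (4, -3)
T2 reflect across x = 0: (2, -5) → (-2, -5); (-1, -2) → (1, -2); (4, -3) → (-4, -3)
T3 shear: y ← y − 1·x: (-2, -5) → (-2, -3); (1, -2) → (1, -3); (-4, -3) → (-4, 1)
T4 scale by (3/2, 3): (-2, -3) → (-3, -9); (1, -3) → (3/2, -9); (-4, 1) → (-6, 3)
T5 rotate counter-clockwise with cos θ = -7/25, sin θ = 24/25: (-3, -9) → (237/25, -9/25); (3/2, -9) → (411/50, 99/25); (-6, 3) → (-6/5, -33/5)
T6 scale by (1/2, -2): (237/25, -9/25) → (237/50, 18/25); (411/50, 99/25) → (411/100, -198/25); (-6/5, -33/5) → (-3/5, 66/5)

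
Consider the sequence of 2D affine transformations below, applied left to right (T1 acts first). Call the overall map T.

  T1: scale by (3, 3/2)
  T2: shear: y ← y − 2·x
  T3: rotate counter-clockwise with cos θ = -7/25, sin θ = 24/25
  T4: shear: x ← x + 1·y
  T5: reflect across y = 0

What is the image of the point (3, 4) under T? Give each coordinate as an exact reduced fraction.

T1 scale by (3, 3/2): (3, 4) → (9, 6)
T2 shear: y ← y − 2·x: (9, 6) → (9, -12)
T3 rotate counter-clockwise with cos θ = -7/25, sin θ = 24/25: (9, -12) → (9, 12)
T4 shear: x ← x + 1·y: (9, 12) → (21, 12)
T5 reflect across y = 0: (21, 12) → (21, -12)

T(p) = (21, -12)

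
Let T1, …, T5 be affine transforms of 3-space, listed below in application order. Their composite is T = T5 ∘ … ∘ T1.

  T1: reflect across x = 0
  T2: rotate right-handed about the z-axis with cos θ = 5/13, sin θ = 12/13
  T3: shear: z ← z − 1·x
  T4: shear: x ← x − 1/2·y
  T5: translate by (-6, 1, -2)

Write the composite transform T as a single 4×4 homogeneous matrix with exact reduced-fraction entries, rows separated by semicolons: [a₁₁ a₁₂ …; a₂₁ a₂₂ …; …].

T = [1/13 -29/26 0 -6; -12/13 5/13 0 1; 5/13 12/13 1 -2; 0 0 0 1]

T1 = [-1 0 0 0; 0 1 0 0; 0 0 1 0; 0 0 0 1]
T2·T1 = [-5/13 -12/13 0 0; -12/13 5/13 0 0; 0 0 1 0; 0 0 0 1]
T3·…·T1 = [-5/13 -12/13 0 0; -12/13 5/13 0 0; 5/13 12/13 1 0; 0 0 0 1]
T4·…·T1 = [1/13 -29/26 0 0; -12/13 5/13 0 0; 5/13 12/13 1 0; 0 0 0 1]
T5·…·T1 = [1/13 -29/26 0 -6; -12/13 5/13 0 1; 5/13 12/13 1 -2; 0 0 0 1]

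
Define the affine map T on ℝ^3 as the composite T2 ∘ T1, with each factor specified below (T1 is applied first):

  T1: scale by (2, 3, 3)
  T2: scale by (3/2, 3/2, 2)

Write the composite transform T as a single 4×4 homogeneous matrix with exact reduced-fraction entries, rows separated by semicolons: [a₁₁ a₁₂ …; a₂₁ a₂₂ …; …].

T1 = [2 0 0 0; 0 3 0 0; 0 0 3 0; 0 0 0 1]
T2·T1 = [3 0 0 0; 0 9/2 0 0; 0 0 6 0; 0 0 0 1]

T = [3 0 0 0; 0 9/2 0 0; 0 0 6 0; 0 0 0 1]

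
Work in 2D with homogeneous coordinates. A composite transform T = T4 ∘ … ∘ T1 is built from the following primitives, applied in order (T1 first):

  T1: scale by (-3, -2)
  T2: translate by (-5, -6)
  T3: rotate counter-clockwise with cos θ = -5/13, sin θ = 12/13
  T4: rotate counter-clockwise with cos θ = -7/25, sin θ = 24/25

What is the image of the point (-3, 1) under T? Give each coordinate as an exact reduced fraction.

T1 scale by (-3, -2): (-3, 1) → (9, -2)
T2 translate by (-5, -6): (9, -2) → (4, -8)
T3 rotate counter-clockwise with cos θ = -5/13, sin θ = 12/13: (4, -8) → (76/13, 88/13)
T4 rotate counter-clockwise with cos θ = -7/25, sin θ = 24/25: (76/13, 88/13) → (-2644/325, 1208/325)

T(p) = (-2644/325, 1208/325)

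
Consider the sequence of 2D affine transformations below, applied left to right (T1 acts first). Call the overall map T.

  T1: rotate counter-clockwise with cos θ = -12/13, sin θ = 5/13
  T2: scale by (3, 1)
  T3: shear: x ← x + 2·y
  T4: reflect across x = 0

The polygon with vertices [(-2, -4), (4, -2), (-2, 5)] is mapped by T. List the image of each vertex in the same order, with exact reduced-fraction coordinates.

image vertices: (-16, 38/13), (2, 44/13), (11, -70/13)

T1 rotate counter-clockwise with cos θ = -12/13, sin θ = 5/13: (-2, -4) → (44/13, 38/13); (4, -2) → (-38/13, 44/13); (-2, 5) → (-1/13, -70/13)
T2 scale by (3, 1): (44/13, 38/13) → (132/13, 38/13); (-38/13, 44/13) → (-114/13, 44/13); (-1/13, -70/13) → (-3/13, -70/13)
T3 shear: x ← x + 2·y: (132/13, 38/13) → (16, 38/13); (-114/13, 44/13) → (-2, 44/13); (-3/13, -70/13) → (-11, -70/13)
T4 reflect across x = 0: (16, 38/13) → (-16, 38/13); (-2, 44/13) → (2, 44/13); (-11, -70/13) → (11, -70/13)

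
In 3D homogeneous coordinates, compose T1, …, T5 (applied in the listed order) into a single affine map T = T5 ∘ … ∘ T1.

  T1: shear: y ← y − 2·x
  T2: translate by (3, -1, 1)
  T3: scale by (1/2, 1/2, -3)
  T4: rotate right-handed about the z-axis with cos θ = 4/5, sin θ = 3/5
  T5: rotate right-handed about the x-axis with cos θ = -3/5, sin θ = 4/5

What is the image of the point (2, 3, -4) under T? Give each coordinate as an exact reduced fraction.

T(p) = (13/5, -381/50, -121/25)

T1 shear: y ← y − 2·x: (2, 3, -4) → (2, -1, -4)
T2 translate by (3, -1, 1): (2, -1, -4) → (5, -2, -3)
T3 scale by (1/2, 1/2, -3): (5, -2, -3) → (5/2, -1, 9)
T4 rotate right-handed about the z-axis with cos θ = 4/5, sin θ = 3/5: (5/2, -1, 9) → (13/5, 7/10, 9)
T5 rotate right-handed about the x-axis with cos θ = -3/5, sin θ = 4/5: (13/5, 7/10, 9) → (13/5, -381/50, -121/25)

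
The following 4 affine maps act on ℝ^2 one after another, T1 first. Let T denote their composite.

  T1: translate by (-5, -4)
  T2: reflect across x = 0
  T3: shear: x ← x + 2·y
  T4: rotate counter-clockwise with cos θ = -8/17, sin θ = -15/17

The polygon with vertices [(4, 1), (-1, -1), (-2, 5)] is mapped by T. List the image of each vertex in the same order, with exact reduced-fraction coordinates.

image vertices: (-5/17, 99/17), (-43/17, 100/17), (-57/17, -143/17)

T1 translate by (-5, -4): (4, 1) → (-1, -3); (-1, -1) → (-6, -5); (-2, 5) → (-7, 1)
T2 reflect across x = 0: (-1, -3) → (1, -3); (-6, -5) → (6, -5); (-7, 1) → (7, 1)
T3 shear: x ← x + 2·y: (1, -3) → (-5, -3); (6, -5) → (-4, -5); (7, 1) → (9, 1)
T4 rotate counter-clockwise with cos θ = -8/17, sin θ = -15/17: (-5, -3) → (-5/17, 99/17); (-4, -5) → (-43/17, 100/17); (9, 1) → (-57/17, -143/17)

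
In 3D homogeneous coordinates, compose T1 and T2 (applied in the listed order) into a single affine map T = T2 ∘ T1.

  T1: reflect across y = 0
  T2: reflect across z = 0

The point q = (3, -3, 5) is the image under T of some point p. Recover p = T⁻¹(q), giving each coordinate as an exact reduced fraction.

T1 = [1 0 0 0; 0 -1 0 0; 0 0 1 0; 0 0 0 1]
T2·T1 = [1 0 0 0; 0 -1 0 0; 0 0 -1 0; 0 0 0 1]
det M = 1; M⁻¹ = [1 0 0 0; 0 -1 0 0; 0 0 -1 0; 0 0 0 1]
M⁻¹ · (3, -3, 5)ᵀ = (3, 3, -5)ᵀ

p = (3, 3, -5)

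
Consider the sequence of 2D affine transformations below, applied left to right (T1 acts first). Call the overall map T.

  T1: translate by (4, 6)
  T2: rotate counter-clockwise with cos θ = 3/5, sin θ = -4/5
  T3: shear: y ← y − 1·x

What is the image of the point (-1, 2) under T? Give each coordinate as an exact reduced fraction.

T(p) = (41/5, -29/5)

T1 translate by (4, 6): (-1, 2) → (3, 8)
T2 rotate counter-clockwise with cos θ = 3/5, sin θ = -4/5: (3, 8) → (41/5, 12/5)
T3 shear: y ← y − 1·x: (41/5, 12/5) → (41/5, -29/5)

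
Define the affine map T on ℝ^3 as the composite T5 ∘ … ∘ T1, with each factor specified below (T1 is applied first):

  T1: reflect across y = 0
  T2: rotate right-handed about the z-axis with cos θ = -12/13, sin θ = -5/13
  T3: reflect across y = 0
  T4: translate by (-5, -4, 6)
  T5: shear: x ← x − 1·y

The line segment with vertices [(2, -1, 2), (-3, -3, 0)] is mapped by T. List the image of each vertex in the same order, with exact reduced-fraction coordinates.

image vertices: (-54/13, -30/13, 8), (17/13, -31/13, 6)

T1 reflect across y = 0: (2, -1, 2) → (2, 1, 2); (-3, -3, 0) → (-3, 3, 0)
T2 rotate right-handed about the z-axis with cos θ = -12/13, sin θ = -5/13: (2, 1, 2) → (-19/13, -22/13, 2); (-3, 3, 0) → (51/13, -21/13, 0)
T3 reflect across y = 0: (-19/13, -22/13, 2) → (-19/13, 22/13, 2); (51/13, -21/13, 0) → (51/13, 21/13, 0)
T4 translate by (-5, -4, 6): (-19/13, 22/13, 2) → (-84/13, -30/13, 8); (51/13, 21/13, 0) → (-14/13, -31/13, 6)
T5 shear: x ← x − 1·y: (-84/13, -30/13, 8) → (-54/13, -30/13, 8); (-14/13, -31/13, 6) → (17/13, -31/13, 6)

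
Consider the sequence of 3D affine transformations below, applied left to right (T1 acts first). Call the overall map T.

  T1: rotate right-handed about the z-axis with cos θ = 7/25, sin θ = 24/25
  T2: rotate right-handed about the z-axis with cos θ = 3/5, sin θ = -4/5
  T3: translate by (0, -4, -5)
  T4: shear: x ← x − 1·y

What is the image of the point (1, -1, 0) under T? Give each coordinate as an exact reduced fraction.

T1 rotate right-handed about the z-axis with cos θ = 7/25, sin θ = 24/25: (1, -1, 0) → (31/25, 17/25, 0)
T2 rotate right-handed about the z-axis with cos θ = 3/5, sin θ = -4/5: (31/25, 17/25, 0) → (161/125, -73/125, 0)
T3 translate by (0, -4, -5): (161/125, -73/125, 0) → (161/125, -573/125, -5)
T4 shear: x ← x − 1·y: (161/125, -573/125, -5) → (734/125, -573/125, -5)

T(p) = (734/125, -573/125, -5)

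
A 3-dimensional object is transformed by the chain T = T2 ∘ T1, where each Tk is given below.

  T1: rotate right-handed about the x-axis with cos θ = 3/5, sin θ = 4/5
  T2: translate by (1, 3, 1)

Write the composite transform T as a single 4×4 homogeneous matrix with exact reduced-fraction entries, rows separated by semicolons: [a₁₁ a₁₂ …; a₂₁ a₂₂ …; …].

T = [1 0 0 1; 0 3/5 -4/5 3; 0 4/5 3/5 1; 0 0 0 1]

T1 = [1 0 0 0; 0 3/5 -4/5 0; 0 4/5 3/5 0; 0 0 0 1]
T2·T1 = [1 0 0 1; 0 3/5 -4/5 3; 0 4/5 3/5 1; 0 0 0 1]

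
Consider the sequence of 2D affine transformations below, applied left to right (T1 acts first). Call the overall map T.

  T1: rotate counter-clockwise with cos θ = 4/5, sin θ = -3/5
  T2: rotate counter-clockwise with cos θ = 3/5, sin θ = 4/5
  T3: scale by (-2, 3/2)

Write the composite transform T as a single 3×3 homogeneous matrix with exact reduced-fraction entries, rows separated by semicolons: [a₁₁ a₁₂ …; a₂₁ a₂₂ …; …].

T = [-48/25 14/25 0; 21/50 36/25 0; 0 0 1]

T1 = [4/5 3/5 0; -3/5 4/5 0; 0 0 1]
T2·T1 = [24/25 -7/25 0; 7/25 24/25 0; 0 0 1]
T3·…·T1 = [-48/25 14/25 0; 21/50 36/25 0; 0 0 1]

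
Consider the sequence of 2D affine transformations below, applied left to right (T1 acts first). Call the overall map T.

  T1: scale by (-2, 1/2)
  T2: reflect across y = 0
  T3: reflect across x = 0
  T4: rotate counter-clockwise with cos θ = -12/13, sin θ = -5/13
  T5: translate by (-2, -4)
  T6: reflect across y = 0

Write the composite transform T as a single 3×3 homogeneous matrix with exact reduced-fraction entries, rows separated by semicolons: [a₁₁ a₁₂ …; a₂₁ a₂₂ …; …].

T1 = [-2 0 0; 0 1/2 0; 0 0 1]
T2·T1 = [-2 0 0; 0 -1/2 0; 0 0 1]
T3·…·T1 = [2 0 0; 0 -1/2 0; 0 0 1]
T4·…·T1 = [-24/13 -5/26 0; -10/13 6/13 0; 0 0 1]
T5·…·T1 = [-24/13 -5/26 -2; -10/13 6/13 -4; 0 0 1]
T6·…·T1 = [-24/13 -5/26 -2; 10/13 -6/13 4; 0 0 1]

T = [-24/13 -5/26 -2; 10/13 -6/13 4; 0 0 1]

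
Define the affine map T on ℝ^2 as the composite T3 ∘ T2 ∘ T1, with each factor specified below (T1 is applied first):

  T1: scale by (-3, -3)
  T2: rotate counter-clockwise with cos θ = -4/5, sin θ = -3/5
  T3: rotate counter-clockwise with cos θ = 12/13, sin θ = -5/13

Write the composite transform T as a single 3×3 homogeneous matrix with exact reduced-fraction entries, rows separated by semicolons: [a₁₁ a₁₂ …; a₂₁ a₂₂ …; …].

T1 = [-3 0 0; 0 -3 0; 0 0 1]
T2·T1 = [12/5 -9/5 0; 9/5 12/5 0; 0 0 1]
T3·…·T1 = [189/65 -48/65 0; 48/65 189/65 0; 0 0 1]

T = [189/65 -48/65 0; 48/65 189/65 0; 0 0 1]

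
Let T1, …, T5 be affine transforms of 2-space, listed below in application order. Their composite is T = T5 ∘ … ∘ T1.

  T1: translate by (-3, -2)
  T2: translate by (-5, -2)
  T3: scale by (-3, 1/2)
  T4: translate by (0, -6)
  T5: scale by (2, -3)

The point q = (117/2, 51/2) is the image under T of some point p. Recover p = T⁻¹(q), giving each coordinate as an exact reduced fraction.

p = (-7/4, -1)

T1 = [1 0 -3; 0 1 -2; 0 0 1]
T2·T1 = [1 0 -8; 0 1 -4; 0 0 1]
T3·…·T1 = [-3 0 24; 0 1/2 -2; 0 0 1]
T4·…·T1 = [-3 0 24; 0 1/2 -8; 0 0 1]
T5·…·T1 = [-6 0 48; 0 -3/2 24; 0 0 1]
det M = 9; M⁻¹ = [-1/6 0 8; 0 -2/3 16; 0 0 1]
M⁻¹ · (117/2, 51/2)ᵀ = (-7/4, -1)ᵀ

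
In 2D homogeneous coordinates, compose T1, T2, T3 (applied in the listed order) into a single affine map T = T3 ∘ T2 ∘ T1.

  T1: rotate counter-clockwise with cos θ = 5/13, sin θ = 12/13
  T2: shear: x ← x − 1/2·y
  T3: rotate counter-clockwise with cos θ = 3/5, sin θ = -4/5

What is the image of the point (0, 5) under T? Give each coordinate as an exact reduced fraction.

T(p) = (-47/26, 73/13)

T1 rotate counter-clockwise with cos θ = 5/13, sin θ = 12/13: (0, 5) → (-60/13, 25/13)
T2 shear: x ← x − 1/2·y: (-60/13, 25/13) → (-145/26, 25/13)
T3 rotate counter-clockwise with cos θ = 3/5, sin θ = -4/5: (-145/26, 25/13) → (-47/26, 73/13)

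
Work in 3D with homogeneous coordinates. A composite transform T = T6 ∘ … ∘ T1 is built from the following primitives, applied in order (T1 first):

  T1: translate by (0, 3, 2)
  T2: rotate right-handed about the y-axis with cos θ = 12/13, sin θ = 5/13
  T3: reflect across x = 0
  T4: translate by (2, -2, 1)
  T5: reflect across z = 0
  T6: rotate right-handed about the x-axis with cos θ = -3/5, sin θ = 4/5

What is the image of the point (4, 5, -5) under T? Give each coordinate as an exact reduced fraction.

T1 translate by (0, 3, 2): (4, 5, -5) → (4, 8, -3)
T2 rotate right-handed about the y-axis with cos θ = 12/13, sin θ = 5/13: (4, 8, -3) → (33/13, 8, -56/13)
T3 reflect across x = 0: (33/13, 8, -56/13) → (-33/13, 8, -56/13)
T4 translate by (2, -2, 1): (-33/13, 8, -56/13) → (-7/13, 6, -43/13)
T5 reflect across z = 0: (-7/13, 6, -43/13) → (-7/13, 6, 43/13)
T6 rotate right-handed about the x-axis with cos θ = -3/5, sin θ = 4/5: (-7/13, 6, 43/13) → (-7/13, -406/65, 183/65)

T(p) = (-7/13, -406/65, 183/65)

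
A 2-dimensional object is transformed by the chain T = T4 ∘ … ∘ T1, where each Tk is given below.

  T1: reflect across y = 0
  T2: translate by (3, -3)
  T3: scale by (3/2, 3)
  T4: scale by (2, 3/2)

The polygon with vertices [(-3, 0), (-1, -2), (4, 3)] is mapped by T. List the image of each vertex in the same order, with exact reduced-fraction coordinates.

T1 reflect across y = 0: (-3, 0) → (-3, 0); (-1, -2) → (-1, 2); (4, 3) → (4, -3)
T2 translate by (3, -3): (-3, 0) → (0, -3); (-1, 2) → (2, -1); (4, -3) → (7, -6)
T3 scale by (3/2, 3): (0, -3) → (0, -9); (2, -1) → (3, -3); (7, -6) → (21/2, -18)
T4 scale by (2, 3/2): (0, -9) → (0, -27/2); (3, -3) → (6, -9/2); (21/2, -18) → (21, -27)

image vertices: (0, -27/2), (6, -9/2), (21, -27)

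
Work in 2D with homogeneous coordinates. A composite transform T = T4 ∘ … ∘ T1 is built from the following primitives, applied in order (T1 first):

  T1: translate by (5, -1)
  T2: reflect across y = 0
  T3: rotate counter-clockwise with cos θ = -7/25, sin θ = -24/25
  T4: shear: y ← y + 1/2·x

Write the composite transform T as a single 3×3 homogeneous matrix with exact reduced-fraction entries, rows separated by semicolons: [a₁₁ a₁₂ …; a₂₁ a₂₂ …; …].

T1 = [1 0 5; 0 1 -1; 0 0 1]
T2·T1 = [1 0 5; 0 -1 1; 0 0 1]
T3·…·T1 = [-7/25 -24/25 -11/25; -24/25 7/25 -127/25; 0 0 1]
T4·…·T1 = [-7/25 -24/25 -11/25; -11/10 -1/5 -53/10; 0 0 1]

T = [-7/25 -24/25 -11/25; -11/10 -1/5 -53/10; 0 0 1]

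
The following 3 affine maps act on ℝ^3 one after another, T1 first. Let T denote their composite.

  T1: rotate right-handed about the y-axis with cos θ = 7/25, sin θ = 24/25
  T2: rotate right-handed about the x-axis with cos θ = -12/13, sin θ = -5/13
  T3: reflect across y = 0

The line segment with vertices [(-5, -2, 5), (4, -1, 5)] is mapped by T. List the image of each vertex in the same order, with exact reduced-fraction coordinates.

T1 rotate right-handed about the y-axis with cos θ = 7/25, sin θ = 24/25: (-5, -2, 5) → (17/5, -2, 31/5); (4, -1, 5) → (148/25, -1, -61/25)
T2 rotate right-handed about the x-axis with cos θ = -12/13, sin θ = -5/13: (17/5, -2, 31/5) → (17/5, 55/13, -322/65); (148/25, -1, -61/25) → (148/25, -1/65, 857/325)
T3 reflect across y = 0: (17/5, 55/13, -322/65) → (17/5, -55/13, -322/65); (148/25, -1/65, 857/325) → (148/25, 1/65, 857/325)

image vertices: (17/5, -55/13, -322/65), (148/25, 1/65, 857/325)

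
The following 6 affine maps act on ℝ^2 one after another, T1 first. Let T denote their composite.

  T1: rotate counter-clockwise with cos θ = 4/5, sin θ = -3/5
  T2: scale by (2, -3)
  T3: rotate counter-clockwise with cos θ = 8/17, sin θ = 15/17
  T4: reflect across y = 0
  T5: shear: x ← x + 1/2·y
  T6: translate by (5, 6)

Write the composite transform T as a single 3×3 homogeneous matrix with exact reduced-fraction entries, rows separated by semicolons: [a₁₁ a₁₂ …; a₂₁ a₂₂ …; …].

T = [-167/85 231/85 5; -192/85 6/85 6; 0 0 1]

T1 = [4/5 3/5 0; -3/5 4/5 0; 0 0 1]
T2·T1 = [8/5 6/5 0; 9/5 -12/5 0; 0 0 1]
T3·…·T1 = [-71/85 228/85 0; 192/85 -6/85 0; 0 0 1]
T4·…·T1 = [-71/85 228/85 0; -192/85 6/85 0; 0 0 1]
T5·…·T1 = [-167/85 231/85 0; -192/85 6/85 0; 0 0 1]
T6·…·T1 = [-167/85 231/85 5; -192/85 6/85 6; 0 0 1]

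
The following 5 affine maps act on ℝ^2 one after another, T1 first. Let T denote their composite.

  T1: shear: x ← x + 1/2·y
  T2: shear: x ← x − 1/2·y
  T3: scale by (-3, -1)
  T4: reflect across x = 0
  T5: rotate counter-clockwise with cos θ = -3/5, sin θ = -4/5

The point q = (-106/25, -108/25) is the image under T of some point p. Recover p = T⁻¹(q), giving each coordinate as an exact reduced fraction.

T1 = [1 1/2 0; 0 1 0; 0 0 1]
T2·T1 = [1 0 0; 0 1 0; 0 0 1]
T3·…·T1 = [-3 0 0; 0 -1 0; 0 0 1]
T4·…·T1 = [3 0 0; 0 -1 0; 0 0 1]
T5·…·T1 = [-9/5 -4/5 0; -12/5 3/5 0; 0 0 1]
det M = -3; M⁻¹ = [-1/5 -4/15 0; -4/5 3/5 0; 0 0 1]
M⁻¹ · (-106/25, -108/25)ᵀ = (2, 4/5)ᵀ

p = (2, 4/5)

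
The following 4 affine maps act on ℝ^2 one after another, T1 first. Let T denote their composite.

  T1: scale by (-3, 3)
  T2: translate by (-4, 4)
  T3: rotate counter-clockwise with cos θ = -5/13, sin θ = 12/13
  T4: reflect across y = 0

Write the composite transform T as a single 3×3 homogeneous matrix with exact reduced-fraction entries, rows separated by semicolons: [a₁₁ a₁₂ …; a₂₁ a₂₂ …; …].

T = [15/13 -36/13 -28/13; 36/13 15/13 68/13; 0 0 1]

T1 = [-3 0 0; 0 3 0; 0 0 1]
T2·T1 = [-3 0 -4; 0 3 4; 0 0 1]
T3·…·T1 = [15/13 -36/13 -28/13; -36/13 -15/13 -68/13; 0 0 1]
T4·…·T1 = [15/13 -36/13 -28/13; 36/13 15/13 68/13; 0 0 1]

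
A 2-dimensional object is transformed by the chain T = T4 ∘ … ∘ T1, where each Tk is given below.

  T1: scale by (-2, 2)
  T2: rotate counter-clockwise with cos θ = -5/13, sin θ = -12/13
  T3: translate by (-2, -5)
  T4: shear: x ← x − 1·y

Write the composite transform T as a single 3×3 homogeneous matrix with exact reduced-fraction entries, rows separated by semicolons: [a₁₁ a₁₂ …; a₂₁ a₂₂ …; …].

T1 = [-2 0 0; 0 2 0; 0 0 1]
T2·T1 = [10/13 24/13 0; 24/13 -10/13 0; 0 0 1]
T3·…·T1 = [10/13 24/13 -2; 24/13 -10/13 -5; 0 0 1]
T4·…·T1 = [-14/13 34/13 3; 24/13 -10/13 -5; 0 0 1]

T = [-14/13 34/13 3; 24/13 -10/13 -5; 0 0 1]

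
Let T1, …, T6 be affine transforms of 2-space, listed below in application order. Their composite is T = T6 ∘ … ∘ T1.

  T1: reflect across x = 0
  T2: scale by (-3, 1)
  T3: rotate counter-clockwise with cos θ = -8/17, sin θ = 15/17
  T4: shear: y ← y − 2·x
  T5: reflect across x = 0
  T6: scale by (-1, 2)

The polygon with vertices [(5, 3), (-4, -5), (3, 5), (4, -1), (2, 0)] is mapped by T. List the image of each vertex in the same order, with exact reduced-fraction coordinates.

image vertices: (-165/17, 1062/17), (171/17, -964/17), (-147/17, 778/17), (-81/17, 700/17), (-48/17, 372/17)

T1 reflect across x = 0: (5, 3) → (-5, 3); (-4, -5) → (4, -5); (3, 5) → (-3, 5); (4, -1) → (-4, -1); (2, 0) → (-2, 0)
T2 scale by (-3, 1): (-5, 3) → (15, 3); (4, -5) → (-12, -5); (-3, 5) → (9, 5); (-4, -1) → (12, -1); (-2, 0) → (6, 0)
T3 rotate counter-clockwise with cos θ = -8/17, sin θ = 15/17: (15, 3) → (-165/17, 201/17); (-12, -5) → (171/17, -140/17); (9, 5) → (-147/17, 95/17); (12, -1) → (-81/17, 188/17); (6, 0) → (-48/17, 90/17)
T4 shear: y ← y − 2·x: (-165/17, 201/17) → (-165/17, 531/17); (171/17, -140/17) → (171/17, -482/17); (-147/17, 95/17) → (-147/17, 389/17); (-81/17, 188/17) → (-81/17, 350/17); (-48/17, 90/17) → (-48/17, 186/17)
T5 reflect across x = 0: (-165/17, 531/17) → (165/17, 531/17); (171/17, -482/17) → (-171/17, -482/17); (-147/17, 389/17) → (147/17, 389/17); (-81/17, 350/17) → (81/17, 350/17); (-48/17, 186/17) → (48/17, 186/17)
T6 scale by (-1, 2): (165/17, 531/17) → (-165/17, 1062/17); (-171/17, -482/17) → (171/17, -964/17); (147/17, 389/17) → (-147/17, 778/17); (81/17, 350/17) → (-81/17, 700/17); (48/17, 186/17) → (-48/17, 372/17)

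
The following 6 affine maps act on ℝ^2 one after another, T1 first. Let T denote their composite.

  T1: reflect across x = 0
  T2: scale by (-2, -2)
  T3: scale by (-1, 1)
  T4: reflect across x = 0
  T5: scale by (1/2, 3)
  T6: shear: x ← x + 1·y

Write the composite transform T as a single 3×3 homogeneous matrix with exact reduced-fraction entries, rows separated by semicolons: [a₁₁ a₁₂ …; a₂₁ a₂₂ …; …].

T = [1 -6 0; 0 -6 0; 0 0 1]

T1 = [-1 0 0; 0 1 0; 0 0 1]
T2·T1 = [2 0 0; 0 -2 0; 0 0 1]
T3·…·T1 = [-2 0 0; 0 -2 0; 0 0 1]
T4·…·T1 = [2 0 0; 0 -2 0; 0 0 1]
T5·…·T1 = [1 0 0; 0 -6 0; 0 0 1]
T6·…·T1 = [1 -6 0; 0 -6 0; 0 0 1]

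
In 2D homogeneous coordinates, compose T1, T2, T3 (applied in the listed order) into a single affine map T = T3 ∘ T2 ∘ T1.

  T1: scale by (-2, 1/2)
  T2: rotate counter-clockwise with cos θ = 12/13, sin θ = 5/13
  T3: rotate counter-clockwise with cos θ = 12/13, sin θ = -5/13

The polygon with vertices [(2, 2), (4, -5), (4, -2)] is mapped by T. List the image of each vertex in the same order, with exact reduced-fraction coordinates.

image vertices: (-4, 1), (-8, -5/2), (-8, -1)

T1 scale by (-2, 1/2): (2, 2) → (-4, 1); (4, -5) → (-8, -5/2); (4, -2) → (-8, -1)
T2 rotate counter-clockwise with cos θ = 12/13, sin θ = 5/13: (-4, 1) → (-53/13, -8/13); (-8, -5/2) → (-167/26, -70/13); (-8, -1) → (-7, -4)
T3 rotate counter-clockwise with cos θ = 12/13, sin θ = -5/13: (-53/13, -8/13) → (-4, 1); (-167/26, -70/13) → (-8, -5/2); (-7, -4) → (-8, -1)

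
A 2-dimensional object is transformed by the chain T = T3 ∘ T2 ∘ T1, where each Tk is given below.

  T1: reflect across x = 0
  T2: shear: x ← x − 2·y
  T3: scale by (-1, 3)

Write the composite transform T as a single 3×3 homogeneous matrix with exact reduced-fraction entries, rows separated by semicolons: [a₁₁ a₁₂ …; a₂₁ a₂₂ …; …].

T1 = [-1 0 0; 0 1 0; 0 0 1]
T2·T1 = [-1 -2 0; 0 1 0; 0 0 1]
T3·…·T1 = [1 2 0; 0 3 0; 0 0 1]

T = [1 2 0; 0 3 0; 0 0 1]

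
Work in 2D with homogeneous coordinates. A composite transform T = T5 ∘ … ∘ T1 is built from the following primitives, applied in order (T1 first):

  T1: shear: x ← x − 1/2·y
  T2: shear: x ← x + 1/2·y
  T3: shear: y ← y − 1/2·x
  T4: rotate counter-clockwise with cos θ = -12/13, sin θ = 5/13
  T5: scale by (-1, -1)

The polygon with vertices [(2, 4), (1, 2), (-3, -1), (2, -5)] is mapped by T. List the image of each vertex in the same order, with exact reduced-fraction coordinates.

image vertices: (3, 2), (3/2, 1), (-67/26, 21/13), (-6/13, -82/13)

T1 shear: x ← x − 1/2·y: (2, 4) → (0, 4); (1, 2) → (0, 2); (-3, -1) → (-5/2, -1); (2, -5) → (9/2, -5)
T2 shear: x ← x + 1/2·y: (0, 4) → (2, 4); (0, 2) → (1, 2); (-5/2, -1) → (-3, -1); (9/2, -5) → (2, -5)
T3 shear: y ← y − 1/2·x: (2, 4) → (2, 3); (1, 2) → (1, 3/2); (-3, -1) → (-3, 1/2); (2, -5) → (2, -6)
T4 rotate counter-clockwise with cos θ = -12/13, sin θ = 5/13: (2, 3) → (-3, -2); (1, 3/2) → (-3/2, -1); (-3, 1/2) → (67/26, -21/13); (2, -6) → (6/13, 82/13)
T5 scale by (-1, -1): (-3, -2) → (3, 2); (-3/2, -1) → (3/2, 1); (67/26, -21/13) → (-67/26, 21/13); (6/13, 82/13) → (-6/13, -82/13)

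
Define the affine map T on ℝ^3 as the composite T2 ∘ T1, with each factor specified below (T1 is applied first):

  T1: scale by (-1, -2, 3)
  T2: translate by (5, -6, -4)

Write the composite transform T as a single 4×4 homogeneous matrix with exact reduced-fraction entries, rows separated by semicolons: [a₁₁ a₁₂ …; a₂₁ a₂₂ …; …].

T = [-1 0 0 5; 0 -2 0 -6; 0 0 3 -4; 0 0 0 1]

T1 = [-1 0 0 0; 0 -2 0 0; 0 0 3 0; 0 0 0 1]
T2·T1 = [-1 0 0 5; 0 -2 0 -6; 0 0 3 -4; 0 0 0 1]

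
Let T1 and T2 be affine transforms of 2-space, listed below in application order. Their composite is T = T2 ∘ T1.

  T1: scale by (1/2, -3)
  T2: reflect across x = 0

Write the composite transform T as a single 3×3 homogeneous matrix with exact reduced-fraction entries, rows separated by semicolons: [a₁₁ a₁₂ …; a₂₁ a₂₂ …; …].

T = [-1/2 0 0; 0 -3 0; 0 0 1]

T1 = [1/2 0 0; 0 -3 0; 0 0 1]
T2·T1 = [-1/2 0 0; 0 -3 0; 0 0 1]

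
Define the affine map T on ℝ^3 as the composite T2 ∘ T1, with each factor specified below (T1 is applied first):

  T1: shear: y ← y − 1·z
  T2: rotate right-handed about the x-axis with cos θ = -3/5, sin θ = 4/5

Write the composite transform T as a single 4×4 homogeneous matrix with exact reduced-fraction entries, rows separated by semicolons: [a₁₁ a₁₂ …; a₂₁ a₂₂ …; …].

T = [1 0 0 0; 0 -3/5 -1/5 0; 0 4/5 -7/5 0; 0 0 0 1]

T1 = [1 0 0 0; 0 1 -1 0; 0 0 1 0; 0 0 0 1]
T2·T1 = [1 0 0 0; 0 -3/5 -1/5 0; 0 4/5 -7/5 0; 0 0 0 1]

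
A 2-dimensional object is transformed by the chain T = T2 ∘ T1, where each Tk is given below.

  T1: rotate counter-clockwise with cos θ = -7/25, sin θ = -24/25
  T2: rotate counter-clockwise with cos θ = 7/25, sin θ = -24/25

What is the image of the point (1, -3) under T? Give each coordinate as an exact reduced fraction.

T(p) = (-1, 3)

T1 rotate counter-clockwise with cos θ = -7/25, sin θ = -24/25: (1, -3) → (-79/25, -3/25)
T2 rotate counter-clockwise with cos θ = 7/25, sin θ = -24/25: (-79/25, -3/25) → (-1, 3)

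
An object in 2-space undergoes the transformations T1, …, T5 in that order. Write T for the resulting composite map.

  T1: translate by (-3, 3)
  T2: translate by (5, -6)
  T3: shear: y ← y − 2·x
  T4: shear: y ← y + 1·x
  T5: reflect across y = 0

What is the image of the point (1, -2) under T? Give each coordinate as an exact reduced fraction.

T1 translate by (-3, 3): (1, -2) → (-2, 1)
T2 translate by (5, -6): (-2, 1) → (3, -5)
T3 shear: y ← y − 2·x: (3, -5) → (3, -11)
T4 shear: y ← y + 1·x: (3, -11) → (3, -8)
T5 reflect across y = 0: (3, -8) → (3, 8)

T(p) = (3, 8)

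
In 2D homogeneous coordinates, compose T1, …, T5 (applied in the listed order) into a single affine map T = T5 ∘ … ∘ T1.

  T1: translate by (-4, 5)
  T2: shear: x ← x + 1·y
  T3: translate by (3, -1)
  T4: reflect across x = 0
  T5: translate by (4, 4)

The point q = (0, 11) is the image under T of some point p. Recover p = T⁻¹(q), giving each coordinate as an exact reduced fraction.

T1 = [1 0 -4; 0 1 5; 0 0 1]
T2·T1 = [1 1 1; 0 1 5; 0 0 1]
T3·…·T1 = [1 1 4; 0 1 4; 0 0 1]
T4·…·T1 = [-1 -1 -4; 0 1 4; 0 0 1]
T5·…·T1 = [-1 -1 0; 0 1 8; 0 0 1]
det M = -1; M⁻¹ = [-1 -1 8; 0 1 -8; 0 0 1]
M⁻¹ · (0, 11)ᵀ = (-3, 3)ᵀ

p = (-3, 3)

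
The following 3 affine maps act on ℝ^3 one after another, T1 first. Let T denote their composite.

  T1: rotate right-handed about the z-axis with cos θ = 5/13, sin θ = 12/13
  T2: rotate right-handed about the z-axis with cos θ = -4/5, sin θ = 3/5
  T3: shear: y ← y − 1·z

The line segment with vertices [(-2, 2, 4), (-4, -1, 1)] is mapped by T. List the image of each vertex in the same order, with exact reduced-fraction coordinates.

T1 rotate right-handed about the z-axis with cos θ = 5/13, sin θ = 12/13: (-2, 2, 4) → (-34/13, -14/13, 4); (-4, -1, 1) → (-8/13, -53/13, 1)
T2 rotate right-handed about the z-axis with cos θ = -4/5, sin θ = 3/5: (-34/13, -14/13, 4) → (178/65, -46/65, 4); (-8/13, -53/13, 1) → (191/65, 188/65, 1)
T3 shear: y ← y − 1·z: (178/65, -46/65, 4) → (178/65, -306/65, 4); (191/65, 188/65, 1) → (191/65, 123/65, 1)

image vertices: (178/65, -306/65, 4), (191/65, 123/65, 1)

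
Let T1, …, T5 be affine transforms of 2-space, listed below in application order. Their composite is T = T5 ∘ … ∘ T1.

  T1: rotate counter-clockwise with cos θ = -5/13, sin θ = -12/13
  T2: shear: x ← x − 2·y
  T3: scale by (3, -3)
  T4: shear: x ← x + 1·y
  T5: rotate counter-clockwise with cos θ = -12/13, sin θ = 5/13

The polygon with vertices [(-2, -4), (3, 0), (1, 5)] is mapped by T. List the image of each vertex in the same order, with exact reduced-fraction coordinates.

T1 rotate counter-clockwise with cos θ = -5/13, sin θ = -12/13: (-2, -4) → (-38/13, 44/13); (3, 0) → (-15/13, -36/13); (1, 5) → (55/13, -37/13)
T2 shear: x ← x − 2·y: (-38/13, 44/13) → (-126/13, 44/13); (-15/13, -36/13) → (57/13, -36/13); (55/13, -37/13) → (129/13, -37/13)
T3 scale by (3, -3): (-126/13, 44/13) → (-378/13, -132/13); (57/13, -36/13) → (171/13, 108/13); (129/13, -37/13) → (387/13, 111/13)
T4 shear: x ← x + 1·y: (-378/13, -132/13) → (-510/13, -132/13); (171/13, 108/13) → (279/13, 108/13); (387/13, 111/13) → (498/13, 111/13)
T5 rotate counter-clockwise with cos θ = -12/13, sin θ = 5/13: (-510/13, -132/13) → (6780/169, -966/169); (279/13, 108/13) → (-3888/169, 99/169); (498/13, 111/13) → (-6531/169, 1158/169)

image vertices: (6780/169, -966/169), (-3888/169, 99/169), (-6531/169, 1158/169)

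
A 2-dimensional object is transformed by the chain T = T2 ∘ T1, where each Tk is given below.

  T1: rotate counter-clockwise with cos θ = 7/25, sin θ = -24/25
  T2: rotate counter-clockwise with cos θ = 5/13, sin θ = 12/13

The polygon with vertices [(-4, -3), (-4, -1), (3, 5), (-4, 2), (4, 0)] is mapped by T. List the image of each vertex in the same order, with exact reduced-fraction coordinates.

T1 rotate counter-clockwise with cos θ = 7/25, sin θ = -24/25: (-4, -3) → (-4, 3); (-4, -1) → (-52/25, 89/25); (3, 5) → (141/25, -37/25); (-4, 2) → (4/5, 22/5); (4, 0) → (28/25, -96/25)
T2 rotate counter-clockwise with cos θ = 5/13, sin θ = 12/13: (-4, 3) → (-56/13, -33/13); (-52/25, 89/25) → (-1328/325, -179/325); (141/25, -37/25) → (1149/325, 1507/325); (4/5, 22/5) → (-244/65, 158/65); (28/25, -96/25) → (1292/325, -144/325)

image vertices: (-56/13, -33/13), (-1328/325, -179/325), (1149/325, 1507/325), (-244/65, 158/65), (1292/325, -144/325)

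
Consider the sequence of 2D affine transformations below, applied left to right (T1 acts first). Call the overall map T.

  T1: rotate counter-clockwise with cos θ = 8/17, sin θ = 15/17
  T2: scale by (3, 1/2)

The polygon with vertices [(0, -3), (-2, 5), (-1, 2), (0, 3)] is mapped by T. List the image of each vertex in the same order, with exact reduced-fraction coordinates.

T1 rotate counter-clockwise with cos θ = 8/17, sin θ = 15/17: (0, -3) → (45/17, -24/17); (-2, 5) → (-91/17, 10/17); (-1, 2) → (-38/17, 1/17); (0, 3) → (-45/17, 24/17)
T2 scale by (3, 1/2): (45/17, -24/17) → (135/17, -12/17); (-91/17, 10/17) → (-273/17, 5/17); (-38/17, 1/17) → (-114/17, 1/34); (-45/17, 24/17) → (-135/17, 12/17)

image vertices: (135/17, -12/17), (-273/17, 5/17), (-114/17, 1/34), (-135/17, 12/17)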